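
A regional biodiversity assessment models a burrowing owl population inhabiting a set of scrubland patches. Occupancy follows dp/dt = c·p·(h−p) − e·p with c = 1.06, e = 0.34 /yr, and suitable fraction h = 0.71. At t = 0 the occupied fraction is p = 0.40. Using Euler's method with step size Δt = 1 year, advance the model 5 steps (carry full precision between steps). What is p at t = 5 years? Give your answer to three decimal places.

0.390

Update rule: p ← p + [c·p·(h−p) − e·p]·Δt with Δt = 1.
  1  |  dp/dt·Δt = -0.004560  |  p_1 = 0.395440
  2  |  dp/dt·Δt = -0.002597  |  p_2 = 0.392843
  3  |  dp/dt·Δt = -0.001498  |  p_3 = 0.391345
  4  |  dp/dt·Δt = -0.000871  |  p_4 = 0.390474
  5  |  dp/dt·Δt = -0.000509  |  p_5 = 0.389965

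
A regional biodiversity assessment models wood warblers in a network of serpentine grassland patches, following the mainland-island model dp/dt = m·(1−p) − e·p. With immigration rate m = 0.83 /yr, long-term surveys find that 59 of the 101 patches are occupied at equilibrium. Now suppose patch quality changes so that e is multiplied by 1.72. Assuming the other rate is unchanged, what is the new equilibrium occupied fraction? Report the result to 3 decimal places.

Observed p* = 59/101 = 0.58416.
Balance m(1−p*) = e·p* gives e = m(1−p*)/p* = 0.83×0.41584/0.58416 = 0.59084.
New p* = m/(m+e) = 0.83000/(0.83000+1.01624) = 0.44956.

0.450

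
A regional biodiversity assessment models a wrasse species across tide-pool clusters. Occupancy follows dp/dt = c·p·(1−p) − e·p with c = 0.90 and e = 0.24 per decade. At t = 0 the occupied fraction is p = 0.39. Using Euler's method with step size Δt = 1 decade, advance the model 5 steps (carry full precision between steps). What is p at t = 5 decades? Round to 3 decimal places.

0.726

Update rule: p ← p + [c·p·(1−p) − e·p]·Δt with Δt = 1.
  1  |  dp/dt·Δt = +0.120510  |  p_1 = 0.510510
  2  |  dp/dt·Δt = +0.102378  |  p_2 = 0.612888
  3  |  dp/dt·Δt = +0.066437  |  p_3 = 0.679326
  4  |  dp/dt·Δt = +0.033020  |  p_4 = 0.712346
  5  |  dp/dt·Δt = +0.013455  |  p_5 = 0.725801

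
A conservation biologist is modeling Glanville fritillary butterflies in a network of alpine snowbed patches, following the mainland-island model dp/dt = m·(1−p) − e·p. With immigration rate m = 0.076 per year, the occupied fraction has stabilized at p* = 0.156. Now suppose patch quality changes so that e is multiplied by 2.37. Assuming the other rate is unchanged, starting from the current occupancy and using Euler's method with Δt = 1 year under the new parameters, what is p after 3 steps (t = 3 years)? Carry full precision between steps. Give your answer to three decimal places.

Balance m(1−p*) = e·p* gives e = m(1−p*)/p* = 0.076×0.84400/0.15600 = 0.41118.
Starting from p₀ = 0.15600; update p ← p + (dp/dt)·Δt with the new parameters.
t = 1: p = 0.15600 + (-0.08788) = 0.06812
t = 2: p = 0.06812 + (+0.00444) = 0.07256
t = 3: p = 0.07256 + (-0.00022) = 0.07234

0.072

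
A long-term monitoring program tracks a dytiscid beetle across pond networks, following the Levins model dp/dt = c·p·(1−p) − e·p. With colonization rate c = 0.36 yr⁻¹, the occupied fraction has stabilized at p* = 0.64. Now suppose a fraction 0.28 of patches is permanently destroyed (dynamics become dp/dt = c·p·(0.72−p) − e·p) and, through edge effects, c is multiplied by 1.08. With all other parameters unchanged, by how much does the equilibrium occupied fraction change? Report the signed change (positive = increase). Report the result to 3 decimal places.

Balance c(1−p*) = e gives e = 0.36×(1 − 0.64000) = 0.12960.
New p* = 0.72 − e/c = 0.72 − 0.12960/0.38880 = 0.38667.
Δp* = 0.38667 − 0.64000 = -0.25333.

-0.253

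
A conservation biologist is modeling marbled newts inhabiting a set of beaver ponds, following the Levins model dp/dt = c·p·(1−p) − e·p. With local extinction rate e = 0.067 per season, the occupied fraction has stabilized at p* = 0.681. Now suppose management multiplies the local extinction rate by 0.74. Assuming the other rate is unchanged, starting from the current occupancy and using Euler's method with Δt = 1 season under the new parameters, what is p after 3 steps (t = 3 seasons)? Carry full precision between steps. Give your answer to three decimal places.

0.712

Balance c(1−p*) = e gives c = e/(1 − 0.68100) = 0.067/0.31900 = 0.21003.
Starting from p₀ = 0.68100; update p ← p + (dp/dt)·Δt with the new parameters.
  1  |  dp/dt·Δt = +0.011863  |  p_1 = 0.692863
  2  |  dp/dt·Δt = +0.010343  |  p_2 = 0.703206
  3  |  dp/dt·Δt = +0.008970  |  p_3 = 0.712176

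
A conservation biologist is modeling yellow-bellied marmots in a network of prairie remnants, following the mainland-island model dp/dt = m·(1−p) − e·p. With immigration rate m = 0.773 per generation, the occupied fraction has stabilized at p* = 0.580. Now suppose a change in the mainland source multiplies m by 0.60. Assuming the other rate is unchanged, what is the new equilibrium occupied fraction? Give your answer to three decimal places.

0.453

Balance m(1−p*) = e·p* gives e = m(1−p*)/p* = 0.773×0.42000/0.58000 = 0.55976.
New p* = m/(m+e) = 0.46380/(0.46380+0.55976) = 0.45312.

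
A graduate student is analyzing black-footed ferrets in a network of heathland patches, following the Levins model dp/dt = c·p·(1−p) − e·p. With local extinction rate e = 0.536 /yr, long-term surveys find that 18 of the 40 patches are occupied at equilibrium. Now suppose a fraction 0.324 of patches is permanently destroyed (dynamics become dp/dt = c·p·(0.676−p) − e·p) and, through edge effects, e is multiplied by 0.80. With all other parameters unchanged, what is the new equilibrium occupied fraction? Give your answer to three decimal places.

0.236

Observed p* = 18/40 = 0.45000.
Balance c(1−p*) = e gives c = e/(1 − 0.45000) = 0.536/0.55000 = 0.97455.
New p* = 0.676 − e/c = 0.676 − 0.42880/0.97455 = 0.23600.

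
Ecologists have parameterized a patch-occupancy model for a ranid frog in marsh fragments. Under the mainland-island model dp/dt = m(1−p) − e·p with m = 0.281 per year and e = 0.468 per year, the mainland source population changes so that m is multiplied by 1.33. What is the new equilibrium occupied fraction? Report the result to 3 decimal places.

0.444

Before: p* = 0.281/(0.281+0.468) = 0.3752.
After: m = 0.37373, e = 0.468; p* = 0.37373/0.8417 = 0.4440.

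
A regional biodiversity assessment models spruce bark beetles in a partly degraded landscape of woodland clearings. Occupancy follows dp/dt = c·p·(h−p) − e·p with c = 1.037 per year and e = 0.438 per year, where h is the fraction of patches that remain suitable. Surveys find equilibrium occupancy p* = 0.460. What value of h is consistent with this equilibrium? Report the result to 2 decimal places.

At equilibrium c(h−p*) = e, so h = p* + e/c.
h = 0.460 + 0.438/1.037 = 0.460 + 0.4224 = 0.8824.

0.88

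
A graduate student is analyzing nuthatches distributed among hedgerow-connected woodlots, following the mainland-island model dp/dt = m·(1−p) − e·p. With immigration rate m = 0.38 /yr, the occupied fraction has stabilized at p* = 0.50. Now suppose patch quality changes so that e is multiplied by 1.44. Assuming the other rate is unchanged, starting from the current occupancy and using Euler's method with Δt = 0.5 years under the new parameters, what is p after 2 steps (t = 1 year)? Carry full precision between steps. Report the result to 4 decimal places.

0.4358

Balance m(1−p*) = e·p* gives e = m(1−p*)/p* = 0.38×0.50000/0.50000 = 0.38000.
Starting from p₀ = 0.50000; update p ← p + (dp/dt)·Δt with the new parameters.
step 1: Δp = -0.04180, p = 0.45820
step 2: Δp = -0.02242, p = 0.43578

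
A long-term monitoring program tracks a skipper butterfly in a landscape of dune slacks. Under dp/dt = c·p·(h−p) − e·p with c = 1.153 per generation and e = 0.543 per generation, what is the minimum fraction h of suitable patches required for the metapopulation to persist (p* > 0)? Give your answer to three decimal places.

0.471

p* = h − e/c is positive only when h > e/c.
h_min = e/c = 0.543/1.153 = 0.4709.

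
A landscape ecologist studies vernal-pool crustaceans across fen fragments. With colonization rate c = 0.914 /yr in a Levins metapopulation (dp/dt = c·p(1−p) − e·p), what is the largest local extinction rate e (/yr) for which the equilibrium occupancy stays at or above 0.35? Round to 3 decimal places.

0.594

1 − e/c ≥ 0.35 ⇒ e ≤ c(1 − 0.35) = 0.914 × 0.6500.
e_max = 0.5941.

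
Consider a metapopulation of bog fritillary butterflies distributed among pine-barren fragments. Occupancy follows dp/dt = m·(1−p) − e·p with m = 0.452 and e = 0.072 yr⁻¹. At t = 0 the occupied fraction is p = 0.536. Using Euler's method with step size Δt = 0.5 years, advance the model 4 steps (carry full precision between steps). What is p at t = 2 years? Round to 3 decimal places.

Update rule: p ← p + [m·(1−p) − e·p]·Δt with Δt = 0.5.
  1  |  dp/dt·Δt = +0.085568  |  p_1 = 0.621568
  2  |  dp/dt·Δt = +0.063149  |  p_2 = 0.684717
  3  |  dp/dt·Δt = +0.046604  |  p_3 = 0.731321
  4  |  dp/dt·Δt = +0.034394  |  p_4 = 0.765715

0.766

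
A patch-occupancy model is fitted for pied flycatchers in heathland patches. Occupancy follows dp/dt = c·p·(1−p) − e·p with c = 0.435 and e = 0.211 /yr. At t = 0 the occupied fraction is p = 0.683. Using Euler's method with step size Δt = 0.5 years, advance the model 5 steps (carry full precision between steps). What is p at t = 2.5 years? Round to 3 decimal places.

Update rule: p ← p + [c·p·(1−p) − e·p]·Δt with Δt = 0.5.
step 1: Δp = -0.02497, p = 0.65803
step 2: Δp = -0.02048, p = 0.63755
step 3: Δp = -0.01700, p = 0.62055
step 4: Δp = -0.01425, p = 0.60630
step 5: Δp = -0.01205, p = 0.59425

0.594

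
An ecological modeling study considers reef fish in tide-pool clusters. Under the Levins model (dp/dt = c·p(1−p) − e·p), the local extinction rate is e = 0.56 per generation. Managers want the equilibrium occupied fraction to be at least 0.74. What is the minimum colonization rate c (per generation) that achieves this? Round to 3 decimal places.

p* = 1 − e/c ≥ 0.74 requires e/c ≤ 0.2600, i.e. c ≥ e/0.2600.
c_min = 0.56/0.2600 = 2.1538.

2.154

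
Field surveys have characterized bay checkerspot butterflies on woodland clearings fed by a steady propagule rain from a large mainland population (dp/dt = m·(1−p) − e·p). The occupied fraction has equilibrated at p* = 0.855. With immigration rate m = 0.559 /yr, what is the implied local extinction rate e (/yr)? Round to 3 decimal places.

0.095

At equilibrium m(1−p*) = e·p*, so e = m(1−p*)/p*.
e = 0.559 × 0.1450 / 0.855 = 0.0948.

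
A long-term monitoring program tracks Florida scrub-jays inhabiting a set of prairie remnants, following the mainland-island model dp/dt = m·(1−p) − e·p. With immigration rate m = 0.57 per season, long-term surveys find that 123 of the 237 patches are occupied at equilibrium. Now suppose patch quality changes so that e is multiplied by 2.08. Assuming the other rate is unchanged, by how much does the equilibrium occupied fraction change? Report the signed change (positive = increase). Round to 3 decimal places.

-0.177

Observed p* = 123/237 = 0.51899.
Balance m(1−p*) = e·p* gives e = m(1−p*)/p* = 0.57×0.48101/0.51899 = 0.52829.
New p* = m/(m+e) = 0.57000/(0.57000+1.09884) = 0.34155.
Δp* = 0.34155 − 0.51899 = -0.17744.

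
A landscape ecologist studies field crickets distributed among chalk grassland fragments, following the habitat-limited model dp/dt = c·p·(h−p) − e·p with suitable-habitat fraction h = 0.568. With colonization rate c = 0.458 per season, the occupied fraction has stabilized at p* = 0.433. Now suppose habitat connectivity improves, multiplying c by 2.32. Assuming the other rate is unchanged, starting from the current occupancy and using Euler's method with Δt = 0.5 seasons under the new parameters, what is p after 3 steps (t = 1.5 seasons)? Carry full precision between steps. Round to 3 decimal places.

0.476

Balance c(h−p*) = e gives e = 0.458×(0.568 − 0.43300) = 0.06183.
Starting from p₀ = 0.43300; update p ← p + (dp/dt)·Δt with the new parameters.
t = 0.5: p = 0.43300 + (+0.01767) = 0.45067
t = 1: p = 0.45067 + (+0.01416) = 0.46483
t = 1.5: p = 0.46483 + (+0.01111) = 0.47594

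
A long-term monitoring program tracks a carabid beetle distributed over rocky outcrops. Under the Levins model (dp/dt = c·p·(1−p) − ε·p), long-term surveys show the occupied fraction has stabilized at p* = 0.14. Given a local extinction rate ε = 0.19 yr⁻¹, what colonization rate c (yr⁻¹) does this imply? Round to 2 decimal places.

At equilibrium c(1−p*) = ε, so c = ε/(1−p*).
c = 0.19/(1 − 0.14) = 0.19/0.8600 = 0.2209.

0.22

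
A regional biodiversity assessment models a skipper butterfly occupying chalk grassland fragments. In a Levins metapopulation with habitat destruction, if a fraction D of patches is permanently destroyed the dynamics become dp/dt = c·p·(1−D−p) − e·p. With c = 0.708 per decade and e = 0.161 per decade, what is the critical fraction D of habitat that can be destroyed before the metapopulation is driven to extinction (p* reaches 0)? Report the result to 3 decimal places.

0.773

The nontrivial equilibrium is p* = (1−D) − e/c; extinction occurs when this hits zero.
So D_crit = 1 − e/c = 1 − 0.161/0.708 = 1 − 0.2274 = 0.7726.
This equals the undisturbed p*, a classic result of Lande's extension.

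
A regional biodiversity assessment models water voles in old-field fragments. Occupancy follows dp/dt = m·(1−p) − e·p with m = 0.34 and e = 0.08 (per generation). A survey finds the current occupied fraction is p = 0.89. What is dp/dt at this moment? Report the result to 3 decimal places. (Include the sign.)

-0.034

Colonization term: m·(1−p) = 0.34×0.1100 = 0.03740.
Extinction term: e·p = 0.07120.
dp/dt = 0.03740 − 0.07120 = -0.03380.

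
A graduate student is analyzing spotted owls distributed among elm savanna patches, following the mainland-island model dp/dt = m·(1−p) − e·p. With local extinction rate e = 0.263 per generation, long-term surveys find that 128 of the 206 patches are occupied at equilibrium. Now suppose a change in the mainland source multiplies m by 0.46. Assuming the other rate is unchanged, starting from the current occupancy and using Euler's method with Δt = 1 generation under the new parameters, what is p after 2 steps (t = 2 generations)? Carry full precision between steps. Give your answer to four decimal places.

0.4856

Observed p* = 128/206 = 0.62136.
Balance m(1−p*) = e·p* gives m = e·p*/(1−p*) = 0.263×0.62136/0.37864 = 0.43159.
Starting from p₀ = 0.62136; update p ← p + (dp/dt)·Δt with the new parameters.
step 1: Δp = -0.08825, p = 0.53311
step 2: Δp = -0.04752, p = 0.48560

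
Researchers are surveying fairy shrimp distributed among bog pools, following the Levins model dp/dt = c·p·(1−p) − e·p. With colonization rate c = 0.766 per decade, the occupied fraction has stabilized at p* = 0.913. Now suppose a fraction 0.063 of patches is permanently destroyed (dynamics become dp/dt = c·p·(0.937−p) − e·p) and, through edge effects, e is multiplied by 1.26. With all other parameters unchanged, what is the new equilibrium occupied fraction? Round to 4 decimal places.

0.8274

Balance c(1−p*) = e gives e = 0.766×(1 − 0.91300) = 0.06664.
New p* = 0.937 − e/c = 0.937 − 0.08397/0.76600 = 0.82738.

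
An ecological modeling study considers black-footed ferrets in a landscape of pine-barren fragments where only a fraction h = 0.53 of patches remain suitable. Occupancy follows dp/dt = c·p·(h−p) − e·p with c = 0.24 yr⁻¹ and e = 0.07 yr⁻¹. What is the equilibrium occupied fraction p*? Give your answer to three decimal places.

Setting dp/dt = 0 and dividing by p* gives c·(h−p*) = e.
So p* = h − e/c = 0.53 − 0.07/0.24 = 0.53 − 0.2917 = 0.2383.

0.238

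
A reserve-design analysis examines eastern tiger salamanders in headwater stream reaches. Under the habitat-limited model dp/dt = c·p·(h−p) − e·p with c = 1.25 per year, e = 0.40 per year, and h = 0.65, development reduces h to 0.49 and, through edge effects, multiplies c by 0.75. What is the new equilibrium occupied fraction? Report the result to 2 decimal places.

Before: p* = h − e/c = 0.65 − 0.40/1.25 = 0.65 − 0.3200 = 0.3300.
After: c = 0.9375, e = 0.4, h = 0.49; p* = 0.49 − 0.4/0.9375 = 0.0633.

0.06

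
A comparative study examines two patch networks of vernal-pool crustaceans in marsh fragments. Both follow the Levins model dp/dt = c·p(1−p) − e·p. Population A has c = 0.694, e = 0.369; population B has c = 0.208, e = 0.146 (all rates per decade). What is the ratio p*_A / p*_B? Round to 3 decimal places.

1.571

A: p*_A = 1 − 0.369/0.694 = 0.4683.
B: p*_B = 1 − 0.146/0.208 = 0.2981.
p*_A / p*_B = 0.4683/0.2981 = 1.5711.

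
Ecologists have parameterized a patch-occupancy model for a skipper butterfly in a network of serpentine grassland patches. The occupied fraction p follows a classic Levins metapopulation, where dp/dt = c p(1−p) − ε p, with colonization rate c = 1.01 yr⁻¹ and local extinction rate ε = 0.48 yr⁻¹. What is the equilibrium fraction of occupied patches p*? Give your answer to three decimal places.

0.525

Setting dp/dt = 0 and dividing through by p* gives c·(1−p*) = ε.
So p* = 1 − ε/c = 1 − 0.48/1.01 = 1 − 0.4752 = 0.5248.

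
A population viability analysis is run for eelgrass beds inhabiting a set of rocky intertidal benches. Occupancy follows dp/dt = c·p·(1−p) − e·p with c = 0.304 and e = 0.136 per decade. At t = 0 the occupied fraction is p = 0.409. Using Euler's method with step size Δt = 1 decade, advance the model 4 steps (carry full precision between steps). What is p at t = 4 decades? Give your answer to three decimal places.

Update rule: p ← p + [c·p·(1−p) − e·p]·Δt with Δt = 1.
p: 0.40900 → 0.42686  (Δp = +0.01786)
p: 0.42686 → 0.44318  (Δp = +0.01632)
p: 0.44318 → 0.45793  (Δp = +0.01475)
p: 0.45793 → 0.47111  (Δp = +0.01318)

0.471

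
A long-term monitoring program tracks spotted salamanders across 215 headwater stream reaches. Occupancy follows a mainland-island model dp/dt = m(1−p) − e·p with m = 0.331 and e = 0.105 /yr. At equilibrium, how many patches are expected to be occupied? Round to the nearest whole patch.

p* = m/(m+e) = 0.331/0.4360 = 0.7592.
Expected occupied patches = N × p* = 215 × 0.7592 = 163.22 ≈ 163.

163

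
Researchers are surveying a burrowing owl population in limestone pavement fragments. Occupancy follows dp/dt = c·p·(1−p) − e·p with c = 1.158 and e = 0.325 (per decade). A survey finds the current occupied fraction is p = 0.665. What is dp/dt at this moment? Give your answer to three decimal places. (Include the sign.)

0.042

Colonization term: c·p·(1−p) = 1.158×0.665×0.3350 = 0.25797.
Extinction term: e·p = 0.21613.
dp/dt = 0.25797 − 0.21613 = 0.04185.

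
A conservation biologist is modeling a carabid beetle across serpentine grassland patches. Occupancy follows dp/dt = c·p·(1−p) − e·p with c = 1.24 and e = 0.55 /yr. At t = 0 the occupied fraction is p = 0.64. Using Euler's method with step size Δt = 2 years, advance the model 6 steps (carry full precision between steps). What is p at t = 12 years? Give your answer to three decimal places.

0.557

Update rule: p ← p + [c·p·(1−p) − e·p]·Δt with Δt = 2.
p: 0.64000 → 0.50739  (Δp = -0.13261)
p: 0.50739 → 0.56913  (Δp = +0.06173)
p: 0.56913 → 0.55124  (Δp = -0.01789)
p: 0.55124 → 0.55837  (Δp = +0.00713)
p: 0.55837 → 0.55572  (Δp = -0.00265)
p: 0.55572 → 0.55673  (Δp = +0.00101)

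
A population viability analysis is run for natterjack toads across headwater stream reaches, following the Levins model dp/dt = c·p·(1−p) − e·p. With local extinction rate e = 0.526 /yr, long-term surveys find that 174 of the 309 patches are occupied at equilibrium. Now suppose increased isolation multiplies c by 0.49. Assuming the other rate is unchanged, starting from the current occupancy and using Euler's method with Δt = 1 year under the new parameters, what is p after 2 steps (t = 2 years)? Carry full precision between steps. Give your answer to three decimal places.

0.338

Observed p* = 174/309 = 0.56311.
Balance c(1−p*) = e gives c = e/(1 − 0.56311) = 0.526/0.43689 = 1.20396.
Starting from p₀ = 0.56311; update p ← p + (dp/dt)·Δt with the new parameters.
t = 1: p = 0.56311 + (-0.15106) = 0.41205
t = 2: p = 0.41205 + (-0.07382) = 0.33823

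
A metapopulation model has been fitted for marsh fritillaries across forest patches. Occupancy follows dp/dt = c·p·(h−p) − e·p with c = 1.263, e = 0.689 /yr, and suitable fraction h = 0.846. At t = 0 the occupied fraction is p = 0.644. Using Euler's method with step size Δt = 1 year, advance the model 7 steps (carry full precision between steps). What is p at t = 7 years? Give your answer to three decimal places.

0.303

Update rule: p ← p + [c·p·(h−p) − e·p]·Δt with Δt = 1.
t = 1: p = 0.64400 + (-0.27941) = 0.36459
t = 2: p = 0.36459 + (-0.02952) = 0.33506
t = 3: p = 0.33506 + (-0.01464) = 0.32043
t = 4: p = 0.32043 + (-0.00807) = 0.31235
t = 5: p = 0.31235 + (-0.00469) = 0.30767
t = 6: p = 0.30767 + (-0.00279) = 0.30487
t = 7: p = 0.30487 + (-0.00169) = 0.30318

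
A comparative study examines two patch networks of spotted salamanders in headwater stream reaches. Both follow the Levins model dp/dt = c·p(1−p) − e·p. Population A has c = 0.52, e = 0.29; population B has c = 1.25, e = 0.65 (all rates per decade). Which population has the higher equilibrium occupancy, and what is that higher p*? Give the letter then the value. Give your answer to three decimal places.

A: p*_A = 1 − 0.29/0.52 = 0.4423.
B: p*_B = 1 − 0.65/1.25 = 0.4800.
B is higher at 0.4800.

B, 0.480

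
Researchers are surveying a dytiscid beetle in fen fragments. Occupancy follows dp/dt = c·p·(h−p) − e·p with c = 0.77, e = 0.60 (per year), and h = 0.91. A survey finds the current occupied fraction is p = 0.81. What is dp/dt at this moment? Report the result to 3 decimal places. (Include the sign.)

-0.424

Colonization term: c·p·(h−p) = 0.77×0.81×0.1000 = 0.06237.
Extinction term: e·p = 0.48600.
dp/dt = 0.06237 − 0.48600 = -0.42363.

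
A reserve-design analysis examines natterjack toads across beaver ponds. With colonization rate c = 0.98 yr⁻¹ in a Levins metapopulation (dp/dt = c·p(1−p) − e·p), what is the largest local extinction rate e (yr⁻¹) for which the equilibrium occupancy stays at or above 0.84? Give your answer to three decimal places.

0.157

1 − e/c ≥ 0.84 ⇒ e ≤ c(1 − 0.84) = 0.98 × 0.1600.
e_max = 0.1568.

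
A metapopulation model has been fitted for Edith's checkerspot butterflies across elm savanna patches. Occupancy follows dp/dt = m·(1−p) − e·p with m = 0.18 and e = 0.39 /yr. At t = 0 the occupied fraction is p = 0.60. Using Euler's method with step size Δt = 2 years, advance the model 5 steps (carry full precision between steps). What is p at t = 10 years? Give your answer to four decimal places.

Update rule: p ← p + [m·(1−p) − e·p]·Δt with Δt = 2.
  1  |  dp/dt·Δt = -0.324000  |  p_1 = 0.276000
  2  |  dp/dt·Δt = +0.045360  |  p_2 = 0.321360
  3  |  dp/dt·Δt = -0.006350  |  p_3 = 0.315010
  4  |  dp/dt·Δt = +0.000889  |  p_4 = 0.315899
  5  |  dp/dt·Δt = -0.000124  |  p_5 = 0.315774

0.3158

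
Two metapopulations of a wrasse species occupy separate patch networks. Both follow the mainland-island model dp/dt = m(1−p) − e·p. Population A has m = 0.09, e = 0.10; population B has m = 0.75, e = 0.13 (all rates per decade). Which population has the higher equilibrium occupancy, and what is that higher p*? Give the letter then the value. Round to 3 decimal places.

B, 0.852

A: p*_A = m/(m+e) = 0.09/0.1900 = 0.4737.
B: p*_B = 0.75/0.8800 = 0.8523.
B is higher at 0.8523.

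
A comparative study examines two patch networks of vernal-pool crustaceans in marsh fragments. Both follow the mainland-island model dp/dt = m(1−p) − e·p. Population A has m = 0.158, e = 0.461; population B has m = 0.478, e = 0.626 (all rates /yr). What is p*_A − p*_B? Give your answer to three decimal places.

A: p*_A = m/(m+e) = 0.158/0.6190 = 0.2553.
B: p*_B = 0.478/1.1040 = 0.4330.
p*_A − p*_B = 0.2553 − 0.4330 = -0.1777.

-0.178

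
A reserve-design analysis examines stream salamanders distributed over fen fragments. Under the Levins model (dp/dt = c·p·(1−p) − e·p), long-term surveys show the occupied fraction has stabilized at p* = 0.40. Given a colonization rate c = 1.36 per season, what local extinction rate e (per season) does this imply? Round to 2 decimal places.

0.82

At equilibrium c(1−p*) = e.
e = 1.36 × (1 − 0.40) = 1.36 × 0.6000 = 0.8160.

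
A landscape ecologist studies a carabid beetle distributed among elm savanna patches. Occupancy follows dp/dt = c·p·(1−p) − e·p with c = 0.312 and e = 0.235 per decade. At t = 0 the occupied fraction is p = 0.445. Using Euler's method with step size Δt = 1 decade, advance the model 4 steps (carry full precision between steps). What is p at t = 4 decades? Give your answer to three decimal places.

Update rule: p ← p + [c·p·(1−p) − e·p]·Δt with Δt = 1.
t = 1: p = 0.44500 + (-0.02752) = 0.41748
t = 2: p = 0.41748 + (-0.02223) = 0.39525
t = 3: p = 0.39525 + (-0.01831) = 0.37694
t = 4: p = 0.37694 + (-0.01531) = 0.36164

0.362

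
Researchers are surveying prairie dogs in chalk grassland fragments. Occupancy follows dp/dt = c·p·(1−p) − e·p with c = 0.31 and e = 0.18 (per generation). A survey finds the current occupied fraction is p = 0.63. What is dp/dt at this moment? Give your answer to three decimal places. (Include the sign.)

Colonization term: c·p·(1−p) = 0.31×0.63×0.3700 = 0.07226.
Extinction term: e·p = 0.11340.
dp/dt = 0.07226 − 0.11340 = -0.04114.

-0.041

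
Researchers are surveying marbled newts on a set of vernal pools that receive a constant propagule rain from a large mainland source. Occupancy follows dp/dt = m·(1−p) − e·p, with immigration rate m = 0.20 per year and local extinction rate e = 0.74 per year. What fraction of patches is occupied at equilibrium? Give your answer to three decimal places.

0.213

Setting dp/dt = 0: m − m·p* = e·p*, so m = (m+e)·p*.
p* = m/(m+e) = 0.20/(0.20+0.74) = 0.20/0.9400 = 0.2128.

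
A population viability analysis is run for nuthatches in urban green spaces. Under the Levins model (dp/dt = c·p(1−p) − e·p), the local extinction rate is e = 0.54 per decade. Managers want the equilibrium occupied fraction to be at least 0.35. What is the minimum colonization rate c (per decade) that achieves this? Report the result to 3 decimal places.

p* = 1 − e/c ≥ 0.35 requires e/c ≤ 0.6500, i.e. c ≥ e/0.6500.
c_min = 0.54/0.6500 = 0.8308.

0.831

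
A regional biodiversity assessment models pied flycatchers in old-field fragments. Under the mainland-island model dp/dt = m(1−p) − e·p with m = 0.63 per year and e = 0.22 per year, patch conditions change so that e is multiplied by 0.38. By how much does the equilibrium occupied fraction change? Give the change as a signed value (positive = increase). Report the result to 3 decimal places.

0.142

Before: p* = 0.63/(0.63+0.22) = 0.7412.
After: m = 0.63, e = 0.0836; p* = 0.63/0.7136 = 0.8828.
Δp* = 0.8828 − 0.7412 = +0.1417.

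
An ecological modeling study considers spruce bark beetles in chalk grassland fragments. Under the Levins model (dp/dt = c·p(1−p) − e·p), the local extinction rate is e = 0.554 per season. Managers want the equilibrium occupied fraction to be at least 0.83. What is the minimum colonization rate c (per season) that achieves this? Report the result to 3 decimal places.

p* = 1 − e/c ≥ 0.83 requires e/c ≤ 0.1700, i.e. c ≥ e/0.1700.
c_min = 0.554/0.1700 = 3.2588.

3.259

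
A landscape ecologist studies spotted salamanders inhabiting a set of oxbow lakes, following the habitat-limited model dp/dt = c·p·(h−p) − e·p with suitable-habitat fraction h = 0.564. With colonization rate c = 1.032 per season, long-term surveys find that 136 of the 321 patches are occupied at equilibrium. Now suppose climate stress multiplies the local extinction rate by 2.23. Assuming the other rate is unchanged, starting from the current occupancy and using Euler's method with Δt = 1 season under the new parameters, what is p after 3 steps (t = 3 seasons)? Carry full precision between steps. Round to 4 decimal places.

Observed p* = 136/321 = 0.42368.
Balance c(h−p*) = e gives e = 1.032×(0.564 − 0.42368) = 0.14481.
Starting from p₀ = 0.42368; update p ← p + (dp/dt)·Δt with the new parameters.
p: 0.42368 → 0.34821  (Δp = -0.07547)
p: 0.34821 → 0.31331  (Δp = -0.03490)
p: 0.31331 → 0.29319  (Δp = -0.02012)

0.2932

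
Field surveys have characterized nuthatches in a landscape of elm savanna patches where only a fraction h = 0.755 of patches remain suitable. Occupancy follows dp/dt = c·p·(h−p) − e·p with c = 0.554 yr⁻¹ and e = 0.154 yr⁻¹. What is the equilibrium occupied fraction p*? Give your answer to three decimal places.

0.477

Setting dp/dt = 0 and dividing by p* gives c·(h−p*) = e.
So p* = h − e/c = 0.755 − 0.154/0.554 = 0.755 − 0.2780 = 0.4770.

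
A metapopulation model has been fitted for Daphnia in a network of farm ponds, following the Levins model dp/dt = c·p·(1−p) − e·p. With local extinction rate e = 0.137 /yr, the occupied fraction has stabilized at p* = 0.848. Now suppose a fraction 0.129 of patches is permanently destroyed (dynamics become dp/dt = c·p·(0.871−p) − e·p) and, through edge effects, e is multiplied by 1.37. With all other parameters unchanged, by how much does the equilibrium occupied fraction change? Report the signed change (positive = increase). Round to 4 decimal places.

Balance c(1−p*) = e gives c = e/(1 − 0.84800) = 0.137/0.15200 = 0.90132.
New p* = 0.871 − e/c = 0.871 − 0.18769/0.90132 = 0.66276.
Δp* = 0.66276 − 0.84800 = -0.18524.

-0.1852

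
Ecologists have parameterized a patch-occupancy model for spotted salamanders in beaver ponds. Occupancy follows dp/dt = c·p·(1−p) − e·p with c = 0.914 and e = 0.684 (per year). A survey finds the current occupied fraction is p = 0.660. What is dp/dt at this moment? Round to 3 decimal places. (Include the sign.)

Colonization term: c·p·(1−p) = 0.914×0.660×0.3400 = 0.20510.
Extinction term: e·p = 0.45144.
dp/dt = 0.20510 − 0.45144 = -0.24634.

-0.246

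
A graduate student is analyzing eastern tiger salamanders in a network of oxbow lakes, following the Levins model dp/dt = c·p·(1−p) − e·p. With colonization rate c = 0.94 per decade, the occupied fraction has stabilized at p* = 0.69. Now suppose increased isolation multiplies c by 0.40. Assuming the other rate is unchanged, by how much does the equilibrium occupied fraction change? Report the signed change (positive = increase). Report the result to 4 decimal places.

Balance c(1−p*) = e gives e = 0.94×(1 − 0.69000) = 0.29140.
New p* = 1 − e/c = 1 − 0.29140/0.37600 = 0.22500.
Δp* = 0.22500 − 0.69000 = -0.46500.

-0.4650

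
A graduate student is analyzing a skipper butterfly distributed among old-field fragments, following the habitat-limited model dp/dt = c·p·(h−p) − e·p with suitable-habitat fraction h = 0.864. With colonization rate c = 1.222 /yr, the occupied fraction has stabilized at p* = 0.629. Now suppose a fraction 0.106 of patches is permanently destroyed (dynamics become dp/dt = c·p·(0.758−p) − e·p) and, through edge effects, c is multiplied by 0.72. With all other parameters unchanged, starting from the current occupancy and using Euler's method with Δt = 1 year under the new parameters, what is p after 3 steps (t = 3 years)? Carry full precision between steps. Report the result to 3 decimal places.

Balance c(h−p*) = e gives e = 1.222×(0.864 − 0.62900) = 0.28717.
Starting from p₀ = 0.62900; update p ← p + (dp/dt)·Δt with the new parameters.
t = 1: p = 0.62900 + (-0.10924) = 0.51976
t = 2: p = 0.51976 + (-0.04031) = 0.47945
t = 3: p = 0.47945 + (-0.02018) = 0.45927

0.459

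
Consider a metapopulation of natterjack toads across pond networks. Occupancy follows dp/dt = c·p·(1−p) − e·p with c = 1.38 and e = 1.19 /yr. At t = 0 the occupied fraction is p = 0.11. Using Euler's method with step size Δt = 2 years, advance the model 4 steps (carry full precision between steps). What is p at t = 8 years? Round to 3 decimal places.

Update rule: p ← p + [c·p·(1−p) − e·p]·Δt with Δt = 2.
t = 2: p = 0.11000 + (+0.00840) = 0.11840
t = 4: p = 0.11840 + (+0.00630) = 0.12470
t = 6: p = 0.12470 + (+0.00447) = 0.12917
t = 8: p = 0.12917 + (+0.00303) = 0.13220

0.132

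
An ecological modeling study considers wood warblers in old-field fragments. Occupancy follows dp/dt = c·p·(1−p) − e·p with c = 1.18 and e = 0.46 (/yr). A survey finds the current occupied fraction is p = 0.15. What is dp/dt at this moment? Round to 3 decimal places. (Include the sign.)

0.081

Colonization term: c·p·(1−p) = 1.18×0.15×0.8500 = 0.15045.
Extinction term: e·p = 0.06900.
dp/dt = 0.15045 − 0.06900 = 0.08145.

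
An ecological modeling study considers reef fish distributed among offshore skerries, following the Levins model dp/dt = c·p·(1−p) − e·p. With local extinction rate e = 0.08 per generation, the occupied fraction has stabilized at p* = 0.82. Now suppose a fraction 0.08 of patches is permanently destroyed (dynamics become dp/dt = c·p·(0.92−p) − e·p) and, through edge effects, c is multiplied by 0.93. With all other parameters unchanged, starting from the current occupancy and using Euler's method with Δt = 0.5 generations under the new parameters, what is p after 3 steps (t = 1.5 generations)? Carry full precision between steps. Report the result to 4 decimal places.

Balance c(1−p*) = e gives c = e/(1 − 0.82000) = 0.08/0.18000 = 0.44444.
Starting from p₀ = 0.82000; update p ← p + (dp/dt)·Δt with the new parameters.
step 1: Δp = -0.01585, p = 0.80415
step 2: Δp = -0.01291, p = 0.79123
step 3: Δp = -0.01059, p = 0.78064

0.7806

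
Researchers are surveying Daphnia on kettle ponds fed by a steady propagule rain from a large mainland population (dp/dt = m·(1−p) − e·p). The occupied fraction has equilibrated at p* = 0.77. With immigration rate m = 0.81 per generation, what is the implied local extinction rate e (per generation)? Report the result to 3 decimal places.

At equilibrium m(1−p*) = e·p*, so e = m(1−p*)/p*.
e = 0.81 × 0.2300 / 0.77 = 0.2419.

0.242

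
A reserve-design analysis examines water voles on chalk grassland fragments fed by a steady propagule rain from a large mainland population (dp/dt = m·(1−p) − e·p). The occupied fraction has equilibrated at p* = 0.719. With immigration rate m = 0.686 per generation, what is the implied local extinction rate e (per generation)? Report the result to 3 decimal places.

At equilibrium m(1−p*) = e·p*, so e = m(1−p*)/p*.
e = 0.686 × 0.2810 / 0.719 = 0.2681.

0.268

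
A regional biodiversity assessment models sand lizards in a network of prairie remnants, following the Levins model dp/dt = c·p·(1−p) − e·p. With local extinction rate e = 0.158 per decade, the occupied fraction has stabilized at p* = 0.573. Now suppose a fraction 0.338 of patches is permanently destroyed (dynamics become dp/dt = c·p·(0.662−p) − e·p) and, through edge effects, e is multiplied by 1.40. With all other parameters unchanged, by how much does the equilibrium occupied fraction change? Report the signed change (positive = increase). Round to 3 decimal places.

-0.509

Balance c(1−p*) = e gives c = e/(1 − 0.57300) = 0.158/0.42700 = 0.37002.
New p* = 0.662 − e/c = 0.662 − 0.22120/0.37002 = 0.06419.
Δp* = 0.06419 − 0.57300 = -0.50881.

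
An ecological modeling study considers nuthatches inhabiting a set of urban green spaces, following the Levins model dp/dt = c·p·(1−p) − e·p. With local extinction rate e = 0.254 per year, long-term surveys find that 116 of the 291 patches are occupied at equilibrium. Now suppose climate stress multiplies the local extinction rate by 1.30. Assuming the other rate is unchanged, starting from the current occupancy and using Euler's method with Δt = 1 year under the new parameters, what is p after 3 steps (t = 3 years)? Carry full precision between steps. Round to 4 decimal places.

0.3265

Observed p* = 116/291 = 0.39863.
Balance c(1−p*) = e gives c = e/(1 − 0.39863) = 0.254/0.60137 = 0.42237.
Starting from p₀ = 0.39863; update p ← p + (dp/dt)·Δt with the new parameters.
step 1: Δp = -0.03038, p = 0.36825
step 2: Δp = -0.02334, p = 0.34491
step 3: Δp = -0.01846, p = 0.32646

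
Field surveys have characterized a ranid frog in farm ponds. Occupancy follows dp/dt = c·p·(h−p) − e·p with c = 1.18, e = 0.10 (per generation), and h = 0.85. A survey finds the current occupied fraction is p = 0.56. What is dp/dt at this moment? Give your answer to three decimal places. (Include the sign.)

0.136

Colonization term: c·p·(h−p) = 1.18×0.56×0.2900 = 0.19163.
Extinction term: e·p = 0.05600.
dp/dt = 0.19163 − 0.05600 = 0.13563.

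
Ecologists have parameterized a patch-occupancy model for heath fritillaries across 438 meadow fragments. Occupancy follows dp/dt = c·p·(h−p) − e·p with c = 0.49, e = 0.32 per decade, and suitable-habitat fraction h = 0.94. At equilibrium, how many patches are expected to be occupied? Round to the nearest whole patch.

p* = h − e/c = 0.94 − 0.6531 = 0.2869.
Expected occupied patches = N × p* = 438 × 0.2869 = 125.68 ≈ 126.

126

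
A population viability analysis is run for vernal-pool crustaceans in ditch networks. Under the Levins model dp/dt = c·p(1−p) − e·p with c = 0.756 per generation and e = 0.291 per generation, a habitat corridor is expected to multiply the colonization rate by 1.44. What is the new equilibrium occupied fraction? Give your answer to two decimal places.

Before: p* = 1 − 0.291/0.756 = 0.6151.
After the change, c = 1.08864, e = 0.291, so p* = 1 − 0.291/1.08864 = 0.7327.

0.73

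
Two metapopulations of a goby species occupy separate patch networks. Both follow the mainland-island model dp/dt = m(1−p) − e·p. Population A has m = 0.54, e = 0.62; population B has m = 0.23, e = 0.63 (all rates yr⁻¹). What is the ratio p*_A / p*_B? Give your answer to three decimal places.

1.741

A: p*_A = m/(m+e) = 0.54/1.1600 = 0.4655.
B: p*_B = 0.23/0.8600 = 0.2674.
p*_A / p*_B = 0.4655/0.2674 = 1.7406.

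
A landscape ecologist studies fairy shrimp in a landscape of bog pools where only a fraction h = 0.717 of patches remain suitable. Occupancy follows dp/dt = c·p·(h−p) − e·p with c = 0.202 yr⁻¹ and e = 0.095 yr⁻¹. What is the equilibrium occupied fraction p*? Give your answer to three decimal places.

Setting dp/dt = 0 and dividing by p* gives c·(h−p*) = e.
So p* = h − e/c = 0.717 − 0.095/0.202 = 0.717 − 0.4703 = 0.2467.

0.247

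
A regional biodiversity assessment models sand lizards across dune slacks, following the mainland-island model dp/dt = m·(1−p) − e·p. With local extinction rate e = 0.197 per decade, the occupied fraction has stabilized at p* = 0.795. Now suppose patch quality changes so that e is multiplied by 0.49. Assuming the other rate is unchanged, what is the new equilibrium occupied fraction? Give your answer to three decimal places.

Balance m(1−p*) = e·p* gives m = e·p*/(1−p*) = 0.197×0.79500/0.20500 = 0.76398.
New p* = m/(m+e) = 0.76398/(0.76398+0.09653) = 0.88782.

0.888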